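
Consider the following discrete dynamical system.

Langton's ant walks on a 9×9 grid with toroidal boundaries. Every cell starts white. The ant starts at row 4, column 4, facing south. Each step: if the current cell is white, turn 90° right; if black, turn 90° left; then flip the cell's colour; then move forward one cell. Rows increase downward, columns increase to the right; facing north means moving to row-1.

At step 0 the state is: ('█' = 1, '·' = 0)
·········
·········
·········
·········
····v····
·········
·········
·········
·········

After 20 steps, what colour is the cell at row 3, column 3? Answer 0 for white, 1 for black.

1

[0] ·········
·········
·········
·········
····v····
·········
·········
·········
·········
[1] ·········
·········
·········
·········
···<█····
·········
·········
·········
·········
[2] ·········
·········
·········
···^·····
···██····
·········
·········
·········
·········
[3] ·········
·········
·········
···█>····
···██····
·········
·········
·········
·········
[4] ·········
·········
·········
···██····
···█v····
·········
·········
·········
·········
[5] ·········
·········
·········
···██····
···█·>···
·········
·········
·········
·········
[6] ·········
·········
·········
···██····
···█·█···
·····v···
·········
·········
·········
[7] ·········
·········
·········
···██····
···█·█···
····<█···
·········
·········
·········
[8] ·········
·········
·········
···██····
···█^█···
····██···
·········
·········
·········
[9] ·········
·········
·········
···██····
···██>···
····██···
·········
·········
·········
[10] ·········
·········
·········
···██^···
···██····
····██···
·········
·········
·········
[11] ·········
·········
·········
···███>··
···██····
····██···
·········
·········
·········
[12] ·········
·········
·········
···████··
···██·v··
····██···
·········
·········
·········
[13] ·········
·········
·········
···████··
···██<█··
····██···
·········
·········
·········
[14] ·········
·········
·········
···██^█··
···████··
····██···
·········
·········
·········
[15] ·········
·········
·········
···█<·█··
···████··
····██···
·········
·········
·········
[16] ·········
·········
·········
···█··█··
···█v██··
····██···
·········
·········
·········
[17] ·········
·········
·········
···█··█··
···█·>█··
····██···
·········
·········
·········
[18] ·········
·········
·········
···█·^█··
···█··█··
····██···
·········
·········
·········
[19] ·········
·········
·········
···█·█>··
···█··█··
····██···
·········
·········
·········
[20] ·········
·········
······^··
···█·█···
···█··█··
····██···
·········
·········
·········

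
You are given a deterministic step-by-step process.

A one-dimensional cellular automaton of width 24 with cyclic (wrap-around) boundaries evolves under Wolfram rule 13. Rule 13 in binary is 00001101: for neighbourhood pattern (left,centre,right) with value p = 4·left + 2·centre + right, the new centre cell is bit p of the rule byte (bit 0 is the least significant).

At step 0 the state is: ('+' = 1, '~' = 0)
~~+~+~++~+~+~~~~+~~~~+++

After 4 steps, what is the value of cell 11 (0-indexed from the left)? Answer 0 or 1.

0) ~~+~+~++~+~+~~~~+~~~~+++
1) ~~+~+~+~~+~+~++~+~++~+~~
2) +~+~+~+~~+~+~+~~+~+~~+~+
3) ~~+~+~+~~+~+~+~~+~+~~+~+
4) ~~+~+~+~~+~+~+~~+~+~~+~+

1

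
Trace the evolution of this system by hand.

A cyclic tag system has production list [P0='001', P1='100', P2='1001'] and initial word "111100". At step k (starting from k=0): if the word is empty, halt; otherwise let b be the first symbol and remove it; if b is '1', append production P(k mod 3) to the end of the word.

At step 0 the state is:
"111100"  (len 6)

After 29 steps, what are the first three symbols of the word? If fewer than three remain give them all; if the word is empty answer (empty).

001

gen 0: "111100"  (len 6)
gen 1: "11100001"  (len 8)
gen 2: "1100001100"  (len 10)
gen 3: "1000011001001"  (len 13)
gen 4: "000011001001001"  (len 15)
gen 5: "00011001001001"  (len 14)
gen 6: "0011001001001"  (len 13)
gen 7: "011001001001"  (len 12)
gen 8: "11001001001"  (len 11)
gen 9: "10010010011001"  (len 14)
gen 10: "0010010011001001"  (len 16)
gen 11: "010010011001001"  (len 15)
gen 12: "10010011001001"  (len 14)
gen 13: "0010011001001001"  (len 16)
gen 14: "010011001001001"  (len 15)
gen 15: "10011001001001"  (len 14)
gen 16: "0011001001001001"  (len 16)
gen 17: "011001001001001"  (len 15)
gen 18: "11001001001001"  (len 14)
gen 19: "1001001001001001"  (len 16)
gen 20: "001001001001001100"  (len 18)
gen 21: "01001001001001100"  (len 17)
gen 22: "1001001001001100"  (len 16)
gen 23: "001001001001100100"  (len 18)
gen 24: "01001001001100100"  (len 17)
gen 25: "1001001001100100"  (len 16)
gen 26: "001001001100100100"  (len 18)
gen 27: "01001001100100100"  (len 17)
gen 28: "1001001100100100"  (len 16)
gen 29: "001001100100100100"  (len 18)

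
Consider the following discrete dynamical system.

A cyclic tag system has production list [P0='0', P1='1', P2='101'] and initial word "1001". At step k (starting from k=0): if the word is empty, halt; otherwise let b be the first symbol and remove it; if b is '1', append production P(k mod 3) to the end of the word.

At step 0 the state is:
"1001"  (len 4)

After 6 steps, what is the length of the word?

t=0: "1001"  (len 4)
t=1: "0010"  (len 4)
t=2: "010"  (len 3)
t=3: "10"  (len 2)
t=4: "00"  (len 2)
t=5: "0"  (len 1)
t=6: (halted — word empty)

0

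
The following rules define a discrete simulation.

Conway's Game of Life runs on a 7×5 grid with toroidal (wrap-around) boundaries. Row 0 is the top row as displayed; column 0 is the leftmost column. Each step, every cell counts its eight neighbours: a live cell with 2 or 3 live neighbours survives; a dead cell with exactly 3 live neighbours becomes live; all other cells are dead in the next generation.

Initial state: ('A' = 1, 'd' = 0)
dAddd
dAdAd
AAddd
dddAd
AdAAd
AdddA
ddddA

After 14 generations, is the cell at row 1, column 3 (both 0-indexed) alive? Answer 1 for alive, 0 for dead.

k=0  dAddd
dAdAd
AAddd
dddAd
AdAAd
AdddA
ddddA
k=1  AdAdd
dAddd
AAddA
AddAd
AAAAd
AAddd
ddddA
k=2  AAddd
ddAdA
dAAdA
dddAd
dddAd
dddAd
ddddA
k=3  AAdAA
ddAdA
AAAdA
dddAA
ddAAA
dddAA
AdddA
k=4  dAAdd
ddddd
dAAdd
ddddd
AdAdd
ddAdd
dAAdd
k=5  dAAdd
ddddd
ddddd
ddAdd
dAddd
ddAAd
dddAd
k=6  ddAdd
ddddd
ddddd
ddddd
dAdAd
ddAAd
dAdAd
k=7  ddAdd
ddddd
ddddd
ddddd
dddAd
dAdAA
dAdAd
k=8  ddAdd
ddddd
ddddd
ddddd
ddAAA
AddAA
AAdAA
k=9  AAAAA
ddddd
ddddd
dddAd
AdAdd
ddddd
dAddd
k=10  AAAAA
AAAAA
ddddd
ddddd
ddddd
dAddd
dAdAA
k=11  ddddd
ddddd
AAAAA
ddddd
ddddd
AdAdd
ddddd
k=12  ddddd
AAAAA
AAAAA
AAAAA
ddddd
ddddd
ddddd
k=13  AAAAA
ddddd
ddddd
ddddd
AAAAA
ddddd
ddddd
k=14  AAAAA
AAAAA
ddddd
AAAAA
AAAAA
AAAAA
AAAAA

1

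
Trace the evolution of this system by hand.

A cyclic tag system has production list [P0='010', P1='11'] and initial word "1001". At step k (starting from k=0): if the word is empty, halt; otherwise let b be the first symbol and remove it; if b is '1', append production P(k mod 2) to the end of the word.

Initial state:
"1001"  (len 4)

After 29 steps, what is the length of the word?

17

0) "1001"  (len 4)
1) "001010"  (len 6)
2) "01010"  (len 5)
3) "1010"  (len 4)
4) "01011"  (len 5)
5) "1011"  (len 4)
6) "01111"  (len 5)
7) "1111"  (len 4)
8) "11111"  (len 5)
9) "1111010"  (len 7)
10) "11101011"  (len 8)
11) "1101011010"  (len 10)
12) "10101101011"  (len 11)
13) "0101101011010"  (len 13)
14) "101101011010"  (len 12)
15) "01101011010010"  (len 14)
16) "1101011010010"  (len 13)
17) "101011010010010"  (len 15)
18) "0101101001001011"  (len 16)
19) "101101001001011"  (len 15)
20) "0110100100101111"  (len 16)
21) "110100100101111"  (len 15)
22) "1010010010111111"  (len 16)
23) "010010010111111010"  (len 18)
24) "10010010111111010"  (len 17)
25) "0010010111111010010"  (len 19)
26) "010010111111010010"  (len 18)
27) "10010111111010010"  (len 17)
28) "001011111101001011"  (len 18)
29) "01011111101001011"  (len 17)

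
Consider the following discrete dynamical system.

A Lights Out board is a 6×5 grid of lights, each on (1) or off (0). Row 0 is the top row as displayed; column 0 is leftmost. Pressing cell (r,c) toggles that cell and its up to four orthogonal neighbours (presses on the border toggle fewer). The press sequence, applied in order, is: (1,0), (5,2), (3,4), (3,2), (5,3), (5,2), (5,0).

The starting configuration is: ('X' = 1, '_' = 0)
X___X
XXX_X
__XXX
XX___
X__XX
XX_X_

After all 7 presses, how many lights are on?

11

step 0: X___X
XXX_X
__XXX
XX___
X__XX
XX_X_
step 1: ____X
__X_X
X_XXX
XX___
X__XX
XX_X_
step 2: ____X
__X_X
X_XXX
XX___
X_XXX
X_X__
step 3: ____X
__X_X
X_XX_
XX_XX
X_XX_
X_X__
step 4: ____X
__X_X
X__X_
X_X_X
X__X_
X_X__
step 5: ____X
__X_X
X__X_
X_X_X
X____
X__XX
step 6: ____X
__X_X
X__X_
X_X_X
X_X__
XXX_X
step 7: ____X
__X_X
X__X_
X_X_X
__X__
__X_X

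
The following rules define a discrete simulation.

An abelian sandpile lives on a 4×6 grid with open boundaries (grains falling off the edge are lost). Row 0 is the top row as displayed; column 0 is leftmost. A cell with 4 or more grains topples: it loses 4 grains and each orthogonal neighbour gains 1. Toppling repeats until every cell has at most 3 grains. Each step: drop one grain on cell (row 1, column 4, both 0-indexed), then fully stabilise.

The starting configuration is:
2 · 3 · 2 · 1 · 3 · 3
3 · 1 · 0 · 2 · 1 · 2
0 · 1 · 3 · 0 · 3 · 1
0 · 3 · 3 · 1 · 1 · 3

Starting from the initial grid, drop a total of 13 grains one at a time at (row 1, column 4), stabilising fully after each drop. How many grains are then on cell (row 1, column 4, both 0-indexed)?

t=0: 2 · 3 · 2 · 1 · 3 · 3
3 · 1 · 0 · 2 · 1 · 2
0 · 1 · 3 · 0 · 3 · 1
0 · 3 · 3 · 1 · 1 · 3
t=1: 2 · 3 · 2 · 1 · 3 · 3
3 · 1 · 0 · 2 · 2 · 2
0 · 1 · 3 · 0 · 3 · 1
0 · 3 · 3 · 1 · 1 · 3
t=2: 2 · 3 · 2 · 1 · 3 · 3
3 · 1 · 0 · 2 · 3 · 2
0 · 1 · 3 · 0 · 3 · 1
0 · 3 · 3 · 1 · 1 · 3
t=3: 2 · 3 · 2 · 2 · 1 · 1
3 · 1 · 0 · 3 · 3 · 0
0 · 1 · 3 · 1 · 0 · 3
0 · 3 · 3 · 1 · 2 · 3
t=4: 2 · 3 · 2 · 3 · 2 · 1
3 · 1 · 1 · 0 · 1 · 1
0 · 1 · 3 · 2 · 1 · 3
0 · 3 · 3 · 1 · 2 · 3
t=5: 2 · 3 · 2 · 3 · 2 · 1
3 · 1 · 1 · 0 · 2 · 1
0 · 1 · 3 · 2 · 1 · 3
0 · 3 · 3 · 1 · 2 · 3
t=6: 2 · 3 · 2 · 3 · 2 · 1
3 · 1 · 1 · 0 · 3 · 1
0 · 1 · 3 · 2 · 1 · 3
0 · 3 · 3 · 1 · 2 · 3
t=7: 2 · 3 · 2 · 3 · 3 · 1
3 · 1 · 1 · 1 · 0 · 2
0 · 1 · 3 · 2 · 2 · 3
0 · 3 · 3 · 1 · 2 · 3
t=8: 2 · 3 · 2 · 3 · 3 · 1
3 · 1 · 1 · 1 · 1 · 2
0 · 1 · 3 · 2 · 2 · 3
0 · 3 · 3 · 1 · 2 · 3
t=9: 2 · 3 · 2 · 3 · 3 · 1
3 · 1 · 1 · 1 · 2 · 2
0 · 1 · 3 · 2 · 2 · 3
0 · 3 · 3 · 1 · 2 · 3
t=10: 2 · 3 · 2 · 3 · 3 · 1
3 · 1 · 1 · 1 · 3 · 2
0 · 1 · 3 · 2 · 2 · 3
0 · 3 · 3 · 1 · 2 · 3
t=11: 2 · 3 · 3 · 0 · 1 · 2
3 · 1 · 1 · 3 · 1 · 3
0 · 1 · 3 · 2 · 3 · 3
0 · 3 · 3 · 1 · 2 · 3
t=12: 2 · 3 · 3 · 0 · 1 · 2
3 · 1 · 1 · 3 · 2 · 3
0 · 1 · 3 · 2 · 3 · 3
0 · 3 · 3 · 1 · 2 · 3
t=13: 2 · 3 · 3 · 0 · 1 · 2
3 · 1 · 1 · 3 · 3 · 3
0 · 1 · 3 · 2 · 3 · 3
0 · 3 · 3 · 1 · 2 · 3

3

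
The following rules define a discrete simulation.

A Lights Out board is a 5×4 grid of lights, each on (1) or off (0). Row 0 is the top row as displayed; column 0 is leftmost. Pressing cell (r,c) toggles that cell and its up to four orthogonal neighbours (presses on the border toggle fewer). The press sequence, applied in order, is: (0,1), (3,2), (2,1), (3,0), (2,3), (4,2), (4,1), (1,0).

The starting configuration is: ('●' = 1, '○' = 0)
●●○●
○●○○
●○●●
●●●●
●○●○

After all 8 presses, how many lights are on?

step 0: ●●○●
○●○○
●○●●
●●●●
●○●○
step 1: ○○●●
○○○○
●○●●
●●●●
●○●○
step 2: ○○●●
○○○○
●○○●
●○○○
●○○○
step 3: ○○●●
○●○○
○●●●
●●○○
●○○○
step 4: ○○●●
○●○○
●●●●
○○○○
○○○○
step 5: ○○●●
○●○●
●●○○
○○○●
○○○○
step 6: ○○●●
○●○●
●●○○
○○●●
○●●●
step 7: ○○●●
○●○●
●●○○
○●●●
●○○●
step 8: ●○●●
●○○●
○●○○
○●●●
●○○●

11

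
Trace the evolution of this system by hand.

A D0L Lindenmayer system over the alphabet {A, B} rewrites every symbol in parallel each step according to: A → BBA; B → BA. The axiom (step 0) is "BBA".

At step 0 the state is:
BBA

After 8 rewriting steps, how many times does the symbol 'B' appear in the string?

1970

[0] BBA
[1] BABABBA
[2] BABBABABBABABABBA
[3] BABBABABABBABABBABABABBABABBABABBABABABBA
[4] BABBABABABBABABBABABBABABABBABABBABABABBABABBABABBABABABBABABBABABABBABABBABABABBABABBABABBABABABBA
[5] BABBABABABBABABBABABBABABABBABABBABABABBABABBABABABBABABBA…BABBABABBABABABBABABBABABABBABABBABABABBABABBABABBABABABBA  (len 239)
[6] BABBABABABBABABBABABBABABABBABABBABABABBABABBABABABBABABBA…BABBABABBABABABBABABBABABABBABABBABABABBABABBABABBABABABBA  (len 577)
[7] BABBABABABBABABBABABBABABABBABABBABABABBABABBABABABBABABBA…BABBABABBABABABBABABBABABABBABABBABABABBABABBABABBABABABBA  (len 1393)
[8] BABBABABABBABABBABABBABABABBABABBABABABBABABBABABABBABABBA…BABBABABBABABABBABABBABABABBABABBABABABBABABBABABBABABABBA  (len 3363)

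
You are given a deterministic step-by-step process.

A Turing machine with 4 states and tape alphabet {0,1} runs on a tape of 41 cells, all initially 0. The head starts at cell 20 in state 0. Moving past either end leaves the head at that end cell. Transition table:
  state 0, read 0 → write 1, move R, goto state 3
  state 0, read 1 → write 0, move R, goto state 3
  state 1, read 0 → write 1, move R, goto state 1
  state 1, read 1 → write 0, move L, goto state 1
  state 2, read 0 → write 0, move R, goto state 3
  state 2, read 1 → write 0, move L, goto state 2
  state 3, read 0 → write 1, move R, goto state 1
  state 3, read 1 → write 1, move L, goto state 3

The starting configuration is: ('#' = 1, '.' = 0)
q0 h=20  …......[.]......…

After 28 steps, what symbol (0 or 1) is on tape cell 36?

k=0  q0 h=20  …......[.]......…
k=1  q3 h=21  ….....#[.]......…
k=2  q1 h=22  …....##[.]......…
k=3  q1 h=23  …...###[.]......…
k=4  q1 h=24  …..####[.]......…
k=5  q1 h=25  ….#####[.]......…
k=6  q1 h=26  …######[.]......…
k=7  q1 h=27  …######[.]......…
k=8  q1 h=28  …######[.]......…
k=9  q1 h=29  …######[.]......…
k=10  q1 h=30  …######[.]......…
k=11  q1 h=31  …######[.]......…
k=12  q1 h=32  …######[.]......…
k=13  q1 h=33  …######[.]......…
k=14  q1 h=34  …######[.]......|
k=15  q1 h=35  …######[.].....|
k=16  q1 h=36  …######[.]....|
k=17  q1 h=37  …######[.]...|
k=18  q1 h=38  …######[.]..|
k=19  q1 h=39  …######[.].|
k=20  q1 h=40  …######[.]|
k=21  q1 h=40  …######[#]|
k=22  q1 h=39  …######[#].|
k=23  q1 h=38  …######[#]..|
k=24  q1 h=37  …######[#]...|
k=25  q1 h=36  …######[#]....|
k=26  q1 h=35  …######[#].....|
k=27  q1 h=34  …######[#]......|
k=28  q1 h=33  …######[#]......…

0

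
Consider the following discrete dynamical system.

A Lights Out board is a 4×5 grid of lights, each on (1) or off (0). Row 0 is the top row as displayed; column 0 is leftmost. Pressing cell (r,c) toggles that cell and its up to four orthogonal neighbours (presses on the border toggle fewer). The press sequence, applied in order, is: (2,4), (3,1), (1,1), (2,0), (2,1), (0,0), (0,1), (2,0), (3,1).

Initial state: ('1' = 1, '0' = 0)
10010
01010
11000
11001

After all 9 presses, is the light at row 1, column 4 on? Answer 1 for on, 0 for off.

1

gen 0: 10010
01010
11000
11001
gen 1: 10010
01011
11011
11000
gen 2: 10010
01011
10011
00100
gen 3: 11010
10111
11011
00100
gen 4: 11010
00111
00011
10100
gen 5: 11010
01111
11111
11100
gen 6: 00010
11111
11111
11100
gen 7: 11110
10111
11111
11100
gen 8: 11110
00111
00111
01100
gen 9: 11110
00111
01111
10000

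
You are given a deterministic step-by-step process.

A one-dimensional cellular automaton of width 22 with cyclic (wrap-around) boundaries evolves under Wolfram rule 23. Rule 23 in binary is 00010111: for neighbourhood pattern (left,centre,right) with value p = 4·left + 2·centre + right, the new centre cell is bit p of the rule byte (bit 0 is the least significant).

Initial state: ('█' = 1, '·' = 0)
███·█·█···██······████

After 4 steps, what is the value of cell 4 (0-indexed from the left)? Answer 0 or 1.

1

gen 0: ███·█·█···██······████
gen 1: ····█·████··██████····
gen 2: █████·····██······████
gen 3: ·····█████··██████····
gen 4: █████·····██······████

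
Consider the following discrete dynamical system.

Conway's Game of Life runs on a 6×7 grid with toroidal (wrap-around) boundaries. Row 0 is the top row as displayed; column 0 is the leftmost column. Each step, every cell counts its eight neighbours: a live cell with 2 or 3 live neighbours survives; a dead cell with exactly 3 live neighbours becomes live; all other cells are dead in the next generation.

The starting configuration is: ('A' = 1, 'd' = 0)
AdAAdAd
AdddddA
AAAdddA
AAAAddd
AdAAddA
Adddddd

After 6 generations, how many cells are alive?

0) AdAAdAd
AdddddA
AAAdddA
AAAAddd
AdAAddA
Adddddd
1) Adddddd
dddAdAd
dddAddd
ddddddd
dddAddA
AdddAdd
2) ddddAdA
ddddAdd
ddddAdd
ddddddd
ddddddd
AdddddA
3) AdddddA
dddAAdd
ddddddd
ddddddd
ddddddd
AddddAA
4) AdddAdd
ddddddd
ddddddd
ddddddd
ddddddA
AddddAd
5) ddddddA
ddddddd
ddddddd
ddddddd
ddddddA
AddddAd
6) ddddddA
ddddddd
ddddddd
ddddddd
ddddddA
AddddAd

4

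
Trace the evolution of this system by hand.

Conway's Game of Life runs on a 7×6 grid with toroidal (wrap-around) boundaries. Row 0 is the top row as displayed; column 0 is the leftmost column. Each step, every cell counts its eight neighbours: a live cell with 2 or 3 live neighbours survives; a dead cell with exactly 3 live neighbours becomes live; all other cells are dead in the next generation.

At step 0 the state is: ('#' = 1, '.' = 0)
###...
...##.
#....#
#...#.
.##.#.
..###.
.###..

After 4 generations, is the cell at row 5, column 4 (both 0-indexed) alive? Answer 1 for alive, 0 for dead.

0

0) ###...
...##.
#....#
#...#.
.##.#.
..###.
.###..
1) #...#.
..###.
#..#..
#..##.
.##.#.
....#.
#...#.
2) .#..#.
.##.#.
.#....
#...#.
.##.#.
.#..#.
...##.
3) .#..##
####..
####.#
#.##.#
###.#.
.#..##
..####
4) ......
......
......
......
......
......
.##...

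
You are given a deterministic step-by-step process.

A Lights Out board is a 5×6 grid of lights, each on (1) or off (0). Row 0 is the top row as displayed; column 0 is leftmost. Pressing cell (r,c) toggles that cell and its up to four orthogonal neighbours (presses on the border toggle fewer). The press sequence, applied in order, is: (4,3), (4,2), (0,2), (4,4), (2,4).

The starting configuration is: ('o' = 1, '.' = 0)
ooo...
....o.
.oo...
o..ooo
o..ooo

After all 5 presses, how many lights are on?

15

t=0: ooo...
....o.
.oo...
o..ooo
o..ooo
t=1: ooo...
....o.
.oo...
o...oo
o.o..o
t=2: ooo...
....o.
.oo...
o.o.oo
oo.o.o
t=3: o..o..
..o.o.
.oo...
o.o.oo
oo.o.o
t=4: o..o..
..o.o.
.oo...
o.o..o
oo..o.
t=5: o..o..
..o...
.ooooo
o.o.oo
oo..o.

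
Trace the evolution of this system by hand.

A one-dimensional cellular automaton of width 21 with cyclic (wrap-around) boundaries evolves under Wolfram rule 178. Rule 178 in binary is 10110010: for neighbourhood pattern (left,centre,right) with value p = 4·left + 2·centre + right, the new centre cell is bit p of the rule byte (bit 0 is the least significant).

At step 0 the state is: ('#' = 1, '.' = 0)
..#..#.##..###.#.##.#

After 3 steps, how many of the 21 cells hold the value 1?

gen 0: ..#..#.##..###.#.##.#
gen 1: ##.##.#..##.#.#.#..#.
gen 2: ..#..#.##..#.#.#.##.#
gen 3: ##.##.#..##.#.#.#..#.

11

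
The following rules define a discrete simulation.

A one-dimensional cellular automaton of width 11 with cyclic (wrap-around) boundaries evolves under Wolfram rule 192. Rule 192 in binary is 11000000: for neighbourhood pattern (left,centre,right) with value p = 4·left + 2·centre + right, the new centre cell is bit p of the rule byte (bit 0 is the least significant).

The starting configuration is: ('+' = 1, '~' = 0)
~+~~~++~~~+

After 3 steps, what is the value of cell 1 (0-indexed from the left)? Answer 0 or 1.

gen 0: ~+~~~++~~~+
gen 1: ~~~~~~+~~~~
gen 2: ~~~~~~~~~~~
gen 3: ~~~~~~~~~~~

0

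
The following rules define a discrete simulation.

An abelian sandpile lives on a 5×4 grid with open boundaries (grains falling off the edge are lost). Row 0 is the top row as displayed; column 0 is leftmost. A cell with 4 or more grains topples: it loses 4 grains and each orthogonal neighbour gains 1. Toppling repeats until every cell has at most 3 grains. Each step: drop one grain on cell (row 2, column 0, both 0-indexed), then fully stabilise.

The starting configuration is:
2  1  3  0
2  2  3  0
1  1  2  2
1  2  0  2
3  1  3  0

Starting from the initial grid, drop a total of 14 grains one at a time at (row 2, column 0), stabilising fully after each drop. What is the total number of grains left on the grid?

0) 2  1  3  0
2  2  3  0
1  1  2  2
1  2  0  2
3  1  3  0
1) 2  1  3  0
2  2  3  0
2  1  2  2
1  2  0  2
3  1  3  0
2) 2  1  3  0
2  2  3  0
3  1  2  2
1  2  0  2
3  1  3  0
3) 2  1  3  0
3  2  3  0
0  2  2  2
2  2  0  2
3  1  3  0
4) 2  1  3  0
3  2  3  0
1  2  2  2
2  2  0  2
3  1  3  0
5) 2  1  3  0
3  2  3  0
2  2  2  2
2  2  0  2
3  1  3  0
6) 2  1  3  0
3  2  3  0
3  2  2  2
2  2  0  2
3  1  3  0
7) 3  1  3  0
0  3  3  0
1  3  2  2
3  2  0  2
3  1  3  0
8) 3  1  3  0
0  3  3  0
2  3  2  2
3  2  0  2
3  1  3  0
9) 3  1  3  0
0  3  3  0
3  3  2  2
3  2  0  2
3  1  3  0
10) 3  3  0  1
2  1  2  1
2  3  0  3
2  0  2  2
0  3  3  0
11) 3  3  0  1
2  1  2  1
3  3  0  3
2  0  2  2
0  3  3  0
12) 3  3  0  1
3  2  2  1
1  0  1  3
3  1  2  2
0  3  3  0
13) 3  3  0  1
3  2  2  1
2  0  1  3
3  1  2  2
0  3  3  0
14) 3  3  0  1
3  2  2  1
3  0  1  3
3  1  2  2
0  3  3  0

36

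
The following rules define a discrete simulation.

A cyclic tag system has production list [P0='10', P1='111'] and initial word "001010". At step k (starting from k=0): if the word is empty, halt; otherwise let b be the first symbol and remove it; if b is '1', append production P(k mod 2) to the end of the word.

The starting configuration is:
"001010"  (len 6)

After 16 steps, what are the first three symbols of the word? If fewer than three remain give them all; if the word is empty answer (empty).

[0] "001010"  (len 6)
[1] "01010"  (len 5)
[2] "1010"  (len 4)
[3] "01010"  (len 5)
[4] "1010"  (len 4)
[5] "01010"  (len 5)
[6] "1010"  (len 4)
[7] "01010"  (len 5)
[8] "1010"  (len 4)
[9] "01010"  (len 5)
[10] "1010"  (len 4)
[11] "01010"  (len 5)
[12] "1010"  (len 4)
[13] "01010"  (len 5)
[14] "1010"  (len 4)
[15] "01010"  (len 5)
[16] "1010"  (len 4)

101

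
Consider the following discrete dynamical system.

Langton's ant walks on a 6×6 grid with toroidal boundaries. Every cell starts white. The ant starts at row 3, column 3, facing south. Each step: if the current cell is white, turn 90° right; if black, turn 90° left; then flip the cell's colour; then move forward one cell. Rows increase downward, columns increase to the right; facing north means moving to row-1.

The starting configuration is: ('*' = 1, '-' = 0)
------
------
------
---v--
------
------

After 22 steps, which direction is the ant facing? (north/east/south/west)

south

t=0: ------
------
------
---v--
------
------
t=1: ------
------
------
--<*--
------
------
t=2: ------
------
--^---
--**--
------
------
t=3: ------
------
--*>--
--**--
------
------
t=4: ------
------
--**--
--*v--
------
------
t=5: ------
------
--**--
--*->-
------
------
t=6: ------
------
--**--
--*-*-
----v-
------
t=7: ------
------
--**--
--*-*-
---<*-
------
t=8: ------
------
--**--
--*^*-
---**-
------
t=9: ------
------
--**--
--**>-
---**-
------
t=10: ------
------
--**^-
--**--
---**-
------
t=11: ------
------
--***>
--**--
---**-
------
t=12: ------
------
--****
--**-v
---**-
------
t=13: ------
------
--****
--**<*
---**-
------
t=14: ------
------
--**^*
--****
---**-
------
t=15: ------
------
--*<-*
--****
---**-
------
t=16: ------
------
--*--*
--*v**
---**-
------
t=17: ------
------
--*--*
--*->*
---**-
------
t=18: ------
------
--*-^*
--*--*
---**-
------
t=19: ------
------
--*-*>
--*--*
---**-
------
t=20: ------
-----^
--*-*-
--*--*
---**-
------
t=21: ------
>----*
--*-*-
--*--*
---**-
------
t=22: ------
*----*
v-*-*-
--*--*
---**-
------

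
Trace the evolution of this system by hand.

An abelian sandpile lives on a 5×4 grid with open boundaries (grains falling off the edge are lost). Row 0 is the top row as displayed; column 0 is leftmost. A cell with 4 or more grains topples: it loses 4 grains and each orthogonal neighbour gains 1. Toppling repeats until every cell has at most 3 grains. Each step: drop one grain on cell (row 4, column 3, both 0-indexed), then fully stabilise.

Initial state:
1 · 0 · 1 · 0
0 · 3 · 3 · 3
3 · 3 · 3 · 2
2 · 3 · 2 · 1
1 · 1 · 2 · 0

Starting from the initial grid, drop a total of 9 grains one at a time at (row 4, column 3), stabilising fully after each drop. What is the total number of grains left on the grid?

0) 1 · 0 · 1 · 0
0 · 3 · 3 · 3
3 · 3 · 3 · 2
2 · 3 · 2 · 1
1 · 1 · 2 · 0
1) 1 · 0 · 1 · 0
0 · 3 · 3 · 3
3 · 3 · 3 · 2
2 · 3 · 2 · 1
1 · 1 · 2 · 1
2) 1 · 0 · 1 · 0
0 · 3 · 3 · 3
3 · 3 · 3 · 2
2 · 3 · 2 · 1
1 · 1 · 2 · 2
3) 1 · 0 · 1 · 0
0 · 3 · 3 · 3
3 · 3 · 3 · 2
2 · 3 · 2 · 1
1 · 1 · 2 · 3
4) 1 · 0 · 1 · 0
0 · 3 · 3 · 3
3 · 3 · 3 · 2
2 · 3 · 2 · 2
1 · 1 · 3 · 0
5) 1 · 0 · 1 · 0
0 · 3 · 3 · 3
3 · 3 · 3 · 2
2 · 3 · 2 · 2
1 · 1 · 3 · 1
6) 1 · 0 · 1 · 0
0 · 3 · 3 · 3
3 · 3 · 3 · 2
2 · 3 · 2 · 2
1 · 1 · 3 · 2
7) 1 · 0 · 1 · 0
0 · 3 · 3 · 3
3 · 3 · 3 · 2
2 · 3 · 2 · 2
1 · 1 · 3 · 3
8) 1 · 0 · 1 · 0
0 · 3 · 3 · 3
3 · 3 · 3 · 2
2 · 3 · 3 · 3
1 · 2 · 0 · 1
9) 1 · 0 · 1 · 0
0 · 3 · 3 · 3
3 · 3 · 3 · 2
2 · 3 · 3 · 3
1 · 2 · 0 · 2

38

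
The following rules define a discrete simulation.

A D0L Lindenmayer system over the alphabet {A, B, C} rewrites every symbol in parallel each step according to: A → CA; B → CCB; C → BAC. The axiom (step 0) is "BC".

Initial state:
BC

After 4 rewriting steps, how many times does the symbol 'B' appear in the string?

35

step 0: BC
step 1: CCBBAC
step 2: BACBACCCBCCBCABAC
step 3: CCBCABACCCBCABACBACBACCCBBACBACCCBBACCACCBCABAC
step 4: BACBACCCBBACCACCBCABACBACBACCCBBACCACCBCABACCCBCABACCCBCAB…BCABACCCBCABACBACBACCCBCCBCABACBACCABACBACCCBBACCACCBCABAC  (len 129)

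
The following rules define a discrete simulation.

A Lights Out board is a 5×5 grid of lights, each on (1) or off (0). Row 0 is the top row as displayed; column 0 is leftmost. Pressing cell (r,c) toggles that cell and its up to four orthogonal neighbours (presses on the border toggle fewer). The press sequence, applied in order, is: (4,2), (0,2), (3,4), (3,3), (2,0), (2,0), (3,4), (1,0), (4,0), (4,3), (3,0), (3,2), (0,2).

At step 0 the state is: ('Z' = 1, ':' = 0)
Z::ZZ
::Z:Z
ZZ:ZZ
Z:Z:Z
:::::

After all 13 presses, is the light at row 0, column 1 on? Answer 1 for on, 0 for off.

0

t=0: Z::ZZ
::Z:Z
ZZ:ZZ
Z:Z:Z
:::::
t=1: Z::ZZ
::Z:Z
ZZ:ZZ
Z:::Z
:ZZZ:
t=2: ZZZ:Z
::::Z
ZZ:ZZ
Z:::Z
:ZZZ:
t=3: ZZZ:Z
::::Z
ZZ:Z:
Z::Z:
:ZZZZ
t=4: ZZZ:Z
::::Z
ZZ:::
Z:Z:Z
:ZZ:Z
t=5: ZZZ:Z
Z:::Z
:::::
::Z:Z
:ZZ:Z
t=6: ZZZ:Z
::::Z
ZZ:::
Z:Z:Z
:ZZ:Z
t=7: ZZZ:Z
::::Z
ZZ::Z
Z:ZZ:
:ZZ::
t=8: :ZZ:Z
ZZ::Z
:Z::Z
Z:ZZ:
:ZZ::
t=9: :ZZ:Z
ZZ::Z
:Z::Z
::ZZ:
Z:Z::
t=10: :ZZ:Z
ZZ::Z
:Z::Z
::Z::
Z::ZZ
t=11: :ZZ:Z
ZZ::Z
ZZ::Z
ZZZ::
:::ZZ
t=12: :ZZ:Z
ZZ::Z
ZZZ:Z
Z::Z:
::ZZZ
t=13: :::ZZ
ZZZ:Z
ZZZ:Z
Z::Z:
::ZZZ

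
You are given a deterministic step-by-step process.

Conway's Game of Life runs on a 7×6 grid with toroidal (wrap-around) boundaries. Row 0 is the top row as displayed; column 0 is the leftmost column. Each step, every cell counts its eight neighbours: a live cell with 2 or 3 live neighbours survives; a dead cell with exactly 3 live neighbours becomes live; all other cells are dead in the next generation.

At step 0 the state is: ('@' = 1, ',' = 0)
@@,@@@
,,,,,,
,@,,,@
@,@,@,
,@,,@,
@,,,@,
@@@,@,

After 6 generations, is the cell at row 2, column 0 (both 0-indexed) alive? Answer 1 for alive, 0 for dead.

step 0: @@,@@@
,,,,,,
,@,,,@
@,@,@,
,@,,@,
@,,,@,
@@@,@,
step 1: ,,,@@,
,@@,,,
@@,,,@
@,@@@,
@@,,@,
@,@,@,
,,@,,,
step 2: ,@,@,,
,@@@@@
,,,,@@
,,@@@,
@,,,@,
@,@,,,
,@@,@@
step 3: ,,,,,,
,@,,,@
@@,,,,
,,,,,,
,,@,@,
@,@,@,
,,,,@@
step 4: @,,,@@
,@,,,,
@@,,,,
,@,,,,
,@,,,@
,@,,@,
,,,@@@
step 5: @,,@,,
,@,,,,
@@@,,,
,@@,,,
,@@,,,
,,@@,,
,,,@,,
step 6: ,,@,,,
,,,,,,
@,,,,,
,,,@,,
,,,,,,
,@,@,,
,,,@@,

1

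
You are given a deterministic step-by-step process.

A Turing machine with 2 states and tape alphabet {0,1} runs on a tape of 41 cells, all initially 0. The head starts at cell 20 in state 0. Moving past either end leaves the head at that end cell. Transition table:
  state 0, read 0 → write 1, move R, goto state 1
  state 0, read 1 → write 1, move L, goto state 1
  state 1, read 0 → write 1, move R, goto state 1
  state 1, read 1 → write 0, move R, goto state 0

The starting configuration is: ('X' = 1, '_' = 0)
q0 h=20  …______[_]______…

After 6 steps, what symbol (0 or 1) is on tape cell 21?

1

k=0  q0 h=20  …______[_]______…
k=1  q1 h=21  …_____X[_]______…
k=2  q1 h=22  …____XX[_]______…
k=3  q1 h=23  …___XXX[_]______…
k=4  q1 h=24  …__XXXX[_]______…
k=5  q1 h=25  …_XXXXX[_]______…
k=6  q1 h=26  …XXXXXX[_]______…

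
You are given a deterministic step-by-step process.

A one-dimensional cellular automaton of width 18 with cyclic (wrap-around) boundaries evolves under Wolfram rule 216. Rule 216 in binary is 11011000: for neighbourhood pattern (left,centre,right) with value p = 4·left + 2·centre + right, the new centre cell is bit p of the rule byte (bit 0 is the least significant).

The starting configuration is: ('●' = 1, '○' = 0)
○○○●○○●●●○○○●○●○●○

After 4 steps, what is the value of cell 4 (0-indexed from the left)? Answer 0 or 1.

0

0) ○○○●○○●●●○○○●○●○●○
1) ○○○○●○●●●●○○○○○○○●
2) ●○○○○○●●●●●○○○○○○○
3) ○●○○○○●●●●●●○○○○○○
4) ○○●○○○●●●●●●●○○○○○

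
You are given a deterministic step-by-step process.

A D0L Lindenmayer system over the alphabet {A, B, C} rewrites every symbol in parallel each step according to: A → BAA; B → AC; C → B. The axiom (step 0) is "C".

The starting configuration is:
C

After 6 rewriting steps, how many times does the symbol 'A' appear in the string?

step 0: C
step 1: B
step 2: AC
step 3: BAAB
step 4: ACBAABAAAC
step 5: BAABACBAABAAACBAABAABAAB
step 6: ACBAABAAACBAABACBAABAAACBAABAABAABACBAABAAACBAABAAACBAABAAAC

36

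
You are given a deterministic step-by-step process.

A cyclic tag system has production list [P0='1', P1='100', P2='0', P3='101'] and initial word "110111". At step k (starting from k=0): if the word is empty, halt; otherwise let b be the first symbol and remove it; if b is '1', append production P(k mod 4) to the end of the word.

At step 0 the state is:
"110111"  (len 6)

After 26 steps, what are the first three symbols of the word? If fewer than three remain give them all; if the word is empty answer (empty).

001

k=0  "110111"  (len 6)
k=1  "101111"  (len 6)
k=2  "01111100"  (len 8)
k=3  "1111100"  (len 7)
k=4  "111100101"  (len 9)
k=5  "111001011"  (len 9)
k=6  "11001011100"  (len 11)
k=7  "10010111000"  (len 11)
k=8  "0010111000101"  (len 13)
k=9  "010111000101"  (len 12)
k=10  "10111000101"  (len 11)
k=11  "01110001010"  (len 11)
k=12  "1110001010"  (len 10)
k=13  "1100010101"  (len 10)
k=14  "100010101100"  (len 12)
k=15  "000101011000"  (len 12)
k=16  "00101011000"  (len 11)
k=17  "0101011000"  (len 10)
k=18  "101011000"  (len 9)
k=19  "010110000"  (len 9)
k=20  "10110000"  (len 8)
k=21  "01100001"  (len 8)
k=22  "1100001"  (len 7)
k=23  "1000010"  (len 7)
k=24  "000010101"  (len 9)
k=25  "00010101"  (len 8)
k=26  "0010101"  (len 7)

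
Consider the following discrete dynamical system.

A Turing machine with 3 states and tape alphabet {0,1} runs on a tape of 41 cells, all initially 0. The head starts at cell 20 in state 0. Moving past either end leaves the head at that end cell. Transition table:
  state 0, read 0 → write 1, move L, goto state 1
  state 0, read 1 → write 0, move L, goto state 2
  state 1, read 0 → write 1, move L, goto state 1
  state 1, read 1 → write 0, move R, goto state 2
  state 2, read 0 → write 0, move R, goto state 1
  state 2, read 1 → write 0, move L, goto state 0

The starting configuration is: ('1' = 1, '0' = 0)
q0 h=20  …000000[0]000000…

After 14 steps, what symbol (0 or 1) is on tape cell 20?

0) q0 h=20  …000000[0]000000…
1) q1 h=19  …000000[0]100000…
2) q1 h=18  …000000[0]110000…
3) q1 h=17  …000000[0]111000…
4) q1 h=16  …000000[0]111100…
5) q1 h=15  …000000[0]111110…
6) q1 h=14  …000000[0]111111…
7) q1 h=13  …000000[0]111111…
8) q1 h=12  …000000[0]111111…
9) q1 h=11  …000000[0]111111…
10) q1 h=10  …000000[0]111111…
11) q1 h= 9  …000000[0]111111…
12) q1 h= 8  …000000[0]111111…
13) q1 h= 7  …000000[0]111111…
14) q1 h= 6  |000000[0]111111…

1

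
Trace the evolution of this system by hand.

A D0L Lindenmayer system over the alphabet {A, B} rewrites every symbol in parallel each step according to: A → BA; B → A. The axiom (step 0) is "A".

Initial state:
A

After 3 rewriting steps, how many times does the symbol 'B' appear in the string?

step 0: A
step 1: BA
step 2: ABA
step 3: BAABA

2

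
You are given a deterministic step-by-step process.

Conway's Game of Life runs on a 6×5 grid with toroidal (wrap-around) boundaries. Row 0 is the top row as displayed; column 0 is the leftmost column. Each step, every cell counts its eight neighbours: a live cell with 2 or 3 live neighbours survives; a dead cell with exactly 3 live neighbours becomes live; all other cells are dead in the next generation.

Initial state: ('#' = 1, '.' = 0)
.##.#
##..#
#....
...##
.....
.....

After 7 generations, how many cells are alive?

gen 0: .##.#
##..#
#....
...##
.....
.....
gen 1: .####
..###
.#.#.
....#
.....
.....
gen 2: ##..#
.....
#....
.....
.....
..##.
gen 3: #####
.#..#
.....
.....
.....
#####
gen 4: .....
.#..#
.....
.....
#####
.....
gen 5: .....
.....
.....
#####
#####
#####
gen 6: #####
.....
#####
.....
.....
.....
gen 7: #####
.....
#####
#####
.....
#####

20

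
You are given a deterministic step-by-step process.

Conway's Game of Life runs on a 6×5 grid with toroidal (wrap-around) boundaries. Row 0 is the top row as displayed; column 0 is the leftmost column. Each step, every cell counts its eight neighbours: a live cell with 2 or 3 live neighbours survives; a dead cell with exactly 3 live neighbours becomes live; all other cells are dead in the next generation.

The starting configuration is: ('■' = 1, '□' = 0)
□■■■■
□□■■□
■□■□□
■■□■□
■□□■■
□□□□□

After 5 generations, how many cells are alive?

k=0  □■■■■
□□■■□
■□■□□
■■□■□
■□□■■
□□□□□
k=1  □■□□■
■□□□□
■□□□□
□□□■□
■■■■□
□■□□□
k=2  □■□□□
■■□□■
□□□□■
■□□■□
■■□■■
□□□■■
k=3  □■■■□
□■□□■
□■□■□
□■■■□
□■□□□
□■□■□
k=4  □■□■■
□■□□■
□■□■■
■■□■□
■■□■□
■■□■□
k=5  □■□■□
□■□□□
□■□■□
□□□■□
□□□■□
□□□■□

8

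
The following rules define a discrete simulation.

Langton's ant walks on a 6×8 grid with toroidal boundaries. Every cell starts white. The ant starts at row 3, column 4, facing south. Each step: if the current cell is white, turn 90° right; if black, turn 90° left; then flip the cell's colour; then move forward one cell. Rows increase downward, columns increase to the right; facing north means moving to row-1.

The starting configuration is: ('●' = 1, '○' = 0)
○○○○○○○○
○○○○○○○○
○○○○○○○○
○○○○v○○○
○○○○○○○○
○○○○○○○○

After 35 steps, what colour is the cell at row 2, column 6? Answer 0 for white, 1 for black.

k=0  ○○○○○○○○
○○○○○○○○
○○○○○○○○
○○○○v○○○
○○○○○○○○
○○○○○○○○
k=1  ○○○○○○○○
○○○○○○○○
○○○○○○○○
○○○<●○○○
○○○○○○○○
○○○○○○○○
k=2  ○○○○○○○○
○○○○○○○○
○○○^○○○○
○○○●●○○○
○○○○○○○○
○○○○○○○○
k=3  ○○○○○○○○
○○○○○○○○
○○○●>○○○
○○○●●○○○
○○○○○○○○
○○○○○○○○
k=4  ○○○○○○○○
○○○○○○○○
○○○●●○○○
○○○●v○○○
○○○○○○○○
○○○○○○○○
k=5  ○○○○○○○○
○○○○○○○○
○○○●●○○○
○○○●○>○○
○○○○○○○○
○○○○○○○○
k=6  ○○○○○○○○
○○○○○○○○
○○○●●○○○
○○○●○●○○
○○○○○v○○
○○○○○○○○
k=7  ○○○○○○○○
○○○○○○○○
○○○●●○○○
○○○●○●○○
○○○○<●○○
○○○○○○○○
k=8  ○○○○○○○○
○○○○○○○○
○○○●●○○○
○○○●^●○○
○○○○●●○○
○○○○○○○○
k=9  ○○○○○○○○
○○○○○○○○
○○○●●○○○
○○○●●>○○
○○○○●●○○
○○○○○○○○
k=10  ○○○○○○○○
○○○○○○○○
○○○●●^○○
○○○●●○○○
○○○○●●○○
○○○○○○○○
k=11  ○○○○○○○○
○○○○○○○○
○○○●●●>○
○○○●●○○○
○○○○●●○○
○○○○○○○○
k=12  ○○○○○○○○
○○○○○○○○
○○○●●●●○
○○○●●○v○
○○○○●●○○
○○○○○○○○
k=13  ○○○○○○○○
○○○○○○○○
○○○●●●●○
○○○●●<●○
○○○○●●○○
○○○○○○○○
k=14  ○○○○○○○○
○○○○○○○○
○○○●●^●○
○○○●●●●○
○○○○●●○○
○○○○○○○○
k=15  ○○○○○○○○
○○○○○○○○
○○○●<○●○
○○○●●●●○
○○○○●●○○
○○○○○○○○
k=16  ○○○○○○○○
○○○○○○○○
○○○●○○●○
○○○●v●●○
○○○○●●○○
○○○○○○○○
k=17  ○○○○○○○○
○○○○○○○○
○○○●○○●○
○○○●○>●○
○○○○●●○○
○○○○○○○○
k=18  ○○○○○○○○
○○○○○○○○
○○○●○^●○
○○○●○○●○
○○○○●●○○
○○○○○○○○
k=19  ○○○○○○○○
○○○○○○○○
○○○●○●>○
○○○●○○●○
○○○○●●○○
○○○○○○○○
k=20  ○○○○○○○○
○○○○○○^○
○○○●○●○○
○○○●○○●○
○○○○●●○○
○○○○○○○○
k=21  ○○○○○○○○
○○○○○○●>
○○○●○●○○
○○○●○○●○
○○○○●●○○
○○○○○○○○
k=22  ○○○○○○○○
○○○○○○●●
○○○●○●○v
○○○●○○●○
○○○○●●○○
○○○○○○○○
k=23  ○○○○○○○○
○○○○○○●●
○○○●○●<●
○○○●○○●○
○○○○●●○○
○○○○○○○○
k=24  ○○○○○○○○
○○○○○○^●
○○○●○●●●
○○○●○○●○
○○○○●●○○
○○○○○○○○
k=25  ○○○○○○○○
○○○○○<○●
○○○●○●●●
○○○●○○●○
○○○○●●○○
○○○○○○○○
k=26  ○○○○○^○○
○○○○○●○●
○○○●○●●●
○○○●○○●○
○○○○●●○○
○○○○○○○○
k=27  ○○○○○●>○
○○○○○●○●
○○○●○●●●
○○○●○○●○
○○○○●●○○
○○○○○○○○
k=28  ○○○○○●●○
○○○○○●v●
○○○●○●●●
○○○●○○●○
○○○○●●○○
○○○○○○○○
k=29  ○○○○○●●○
○○○○○<●●
○○○●○●●●
○○○●○○●○
○○○○●●○○
○○○○○○○○
k=30  ○○○○○●●○
○○○○○○●●
○○○●○v●●
○○○●○○●○
○○○○●●○○
○○○○○○○○
k=31  ○○○○○●●○
○○○○○○●●
○○○●○○>●
○○○●○○●○
○○○○●●○○
○○○○○○○○
k=32  ○○○○○●●○
○○○○○○^●
○○○●○○○●
○○○●○○●○
○○○○●●○○
○○○○○○○○
k=33  ○○○○○●●○
○○○○○<○●
○○○●○○○●
○○○●○○●○
○○○○●●○○
○○○○○○○○
k=34  ○○○○○^●○
○○○○○●○●
○○○●○○○●
○○○●○○●○
○○○○●●○○
○○○○○○○○
k=35  ○○○○<○●○
○○○○○●○●
○○○●○○○●
○○○●○○●○
○○○○●●○○
○○○○○○○○

0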